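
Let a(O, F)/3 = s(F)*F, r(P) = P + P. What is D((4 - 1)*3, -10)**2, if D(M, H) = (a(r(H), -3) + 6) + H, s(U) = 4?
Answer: 1600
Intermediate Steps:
r(P) = 2*P
a(O, F) = 12*F (a(O, F) = 3*(4*F) = 12*F)
D(M, H) = -30 + H (D(M, H) = (12*(-3) + 6) + H = (-36 + 6) + H = -30 + H)
D((4 - 1)*3, -10)**2 = (-30 - 10)**2 = (-40)**2 = 1600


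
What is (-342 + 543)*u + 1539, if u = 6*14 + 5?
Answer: 19428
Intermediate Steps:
u = 89 (u = 84 + 5 = 89)
(-342 + 543)*u + 1539 = (-342 + 543)*89 + 1539 = 201*89 + 1539 = 17889 + 1539 = 19428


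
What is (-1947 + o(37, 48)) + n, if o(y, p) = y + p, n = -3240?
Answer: -5102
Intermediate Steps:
o(y, p) = p + y
(-1947 + o(37, 48)) + n = (-1947 + (48 + 37)) - 3240 = (-1947 + 85) - 3240 = -1862 - 3240 = -5102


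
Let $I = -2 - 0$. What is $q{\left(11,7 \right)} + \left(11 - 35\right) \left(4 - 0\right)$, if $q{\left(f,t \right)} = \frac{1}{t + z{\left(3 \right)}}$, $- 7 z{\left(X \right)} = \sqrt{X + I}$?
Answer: $- \frac{4601}{48} \approx -95.854$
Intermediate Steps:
$I = -2$ ($I = -2 + 0 = -2$)
$z{\left(X \right)} = - \frac{\sqrt{-2 + X}}{7}$ ($z{\left(X \right)} = - \frac{\sqrt{X - 2}}{7} = - \frac{\sqrt{-2 + X}}{7}$)
$q{\left(f,t \right)} = \frac{1}{- \frac{1}{7} + t}$ ($q{\left(f,t \right)} = \frac{1}{t - \frac{\sqrt{-2 + 3}}{7}} = \frac{1}{t - \frac{\sqrt{1}}{7}} = \frac{1}{t - \frac{1}{7}} = \frac{1}{- \frac{1}{7} + t}$)
$q{\left(11,7 \right)} + \left(11 - 35\right) \left(4 - 0\right) = \frac{7}{-1 + 7 \cdot 7} + \left(11 - 35\right) \left(4 - 0\right) = \frac{7}{-1 + 49} + \left(11 - 35\right) \left(4 + 0\right) = \frac{7}{48} - 96 = - \frac{4601}{48}$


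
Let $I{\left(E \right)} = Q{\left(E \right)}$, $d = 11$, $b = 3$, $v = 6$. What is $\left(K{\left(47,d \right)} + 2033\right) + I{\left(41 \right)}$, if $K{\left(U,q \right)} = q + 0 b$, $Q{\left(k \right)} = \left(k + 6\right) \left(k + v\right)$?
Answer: $4253$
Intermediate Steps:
$Q{\left(k \right)} = \left(6 + k\right)^{2}$ ($Q{\left(k \right)} = \left(k + 6\right) \left(k + 6\right) = \left(6 + k\right) \left(6 + k\right) = \left(6 + k\right)^{2}$)
$I{\left(E \right)} = 36 + E^{2} + 12 E$
$K{\left(U,q \right)} = q$ ($K{\left(U,q \right)} = q + 0 \cdot 3 = q + 0 = q$)
$\left(K{\left(47,d \right)} + 2033\right) + I{\left(41 \right)} = \left(11 + 2033\right) + \left(36 + 41^{2} + 12 \cdot 41\right) = 2044 + \left(36 + 1681 + 492\right) = 2044 + 2209 = 4253$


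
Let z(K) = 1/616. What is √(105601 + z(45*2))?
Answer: √10017733418/308 ≈ 324.96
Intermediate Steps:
z(K) = 1/616
√(105601 + z(45*2)) = √(105601 + 1/616) = √(65050217/616) = √10017733418/308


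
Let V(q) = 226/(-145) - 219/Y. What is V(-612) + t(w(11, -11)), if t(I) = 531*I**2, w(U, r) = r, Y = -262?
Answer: 2440868033/37990 ≈ 64250.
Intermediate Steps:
V(q) = -27457/37990 (V(q) = 226/(-145) - 219/(-262) = 226*(-1/145) - 219*(-1/262) = -226/145 + 219/262 = -27457/37990)
V(-612) + t(w(11, -11)) = -27457/37990 + 531*(-11)**2 = -27457/37990 + 531*121 = -27457/37990 + 64251 = 2440868033/37990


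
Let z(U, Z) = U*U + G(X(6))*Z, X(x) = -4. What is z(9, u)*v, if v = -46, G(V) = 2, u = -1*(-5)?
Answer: -4186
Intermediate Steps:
u = 5
z(U, Z) = U² + 2*Z (z(U, Z) = U*U + 2*Z = U² + 2*Z)
z(9, u)*v = (9² + 2*5)*(-46) = (81 + 10)*(-46) = 91*(-46) = -4186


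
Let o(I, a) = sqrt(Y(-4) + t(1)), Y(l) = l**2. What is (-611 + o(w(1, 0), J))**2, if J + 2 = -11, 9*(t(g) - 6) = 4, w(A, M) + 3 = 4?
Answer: (1833 - sqrt(202))**2/9 ≈ 3.6755e+5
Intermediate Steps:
w(A, M) = 1 (w(A, M) = -3 + 4 = 1)
t(g) = 58/9 (t(g) = 6 + (1/9)*4 = 6 + 4/9 = 58/9)
J = -13 (J = -2 - 11 = -13)
o(I, a) = sqrt(202)/3 (o(I, a) = sqrt((-4)**2 + 58/9) = sqrt(16 + 58/9) = sqrt(202/9) = sqrt(202)/3)
(-611 + o(w(1, 0), J))**2 = (-611 + sqrt(202)/3)**2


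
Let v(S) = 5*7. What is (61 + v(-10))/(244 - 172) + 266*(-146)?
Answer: -116504/3 ≈ -38835.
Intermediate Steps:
v(S) = 35
(61 + v(-10))/(244 - 172) + 266*(-146) = (61 + 35)/(244 - 172) + 266*(-146) = 96/72 - 38836 = 96*(1/72) - 38836 = 4/3 - 38836 = -116504/3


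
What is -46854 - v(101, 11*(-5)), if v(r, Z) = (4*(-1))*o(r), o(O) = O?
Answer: -46450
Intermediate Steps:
v(r, Z) = -4*r (v(r, Z) = (4*(-1))*r = -4*r)
-46854 - v(101, 11*(-5)) = -46854 - (-4)*101 = -46854 - 1*(-404) = -46854 + 404 = -46450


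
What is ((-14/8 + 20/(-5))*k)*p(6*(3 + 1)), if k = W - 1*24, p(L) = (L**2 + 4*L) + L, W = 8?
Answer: 64032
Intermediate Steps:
p(L) = L**2 + 5*L
k = -16 (k = 8 - 1*24 = 8 - 24 = -16)
((-14/8 + 20/(-5))*k)*p(6*(3 + 1)) = ((-14/8 + 20/(-5))*(-16))*((6*(3 + 1))*(5 + 6*(3 + 1))) = ((-14*1/8 + 20*(-1/5))*(-16))*((6*4)*(5 + 6*4)) = ((-7/4 - 4)*(-16))*(24*(5 + 24)) = (-23/4*(-16))*(24*29) = 92*696 = 64032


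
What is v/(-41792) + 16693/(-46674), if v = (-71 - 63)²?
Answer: -191964025/243824976 ≈ -0.78730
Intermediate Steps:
v = 17956 (v = (-134)² = 17956)
v/(-41792) + 16693/(-46674) = 17956/(-41792) + 16693/(-46674) = 17956*(-1/41792) + 16693*(-1/46674) = -4489/10448 - 16693/46674 = -191964025/243824976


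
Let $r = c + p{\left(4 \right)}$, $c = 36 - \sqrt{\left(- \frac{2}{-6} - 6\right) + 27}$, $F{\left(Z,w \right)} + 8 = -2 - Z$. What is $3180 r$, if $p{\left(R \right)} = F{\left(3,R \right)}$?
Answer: $73140 - 8480 \sqrt{3} \approx 58452.0$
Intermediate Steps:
$F{\left(Z,w \right)} = -10 - Z$ ($F{\left(Z,w \right)} = -8 - \left(2 + Z\right) = -10 - Z$)
$p{\left(R \right)} = -13$ ($p{\left(R \right)} = -10 - 3 = -13$)
$c = 36 - \frac{8 \sqrt{3}}{3}$ ($c = 36 - \sqrt{\left(\left(-2\right) \left(- \frac{1}{6}\right) - 6\right) + 27} = 36 - \sqrt{\left(\frac{1}{3} - 6\right) + 27} = 36 - \sqrt{- \frac{17}{3} + 27} = 36 - \sqrt{\frac{64}{3}} = 36 - \frac{8 \sqrt{3}}{3} \approx 31.381$)
$r = 23 - \frac{8 \sqrt{3}}{3}$ ($r = \left(36 - \frac{8 \sqrt{3}}{3}\right) - 13 = 23 - \frac{8 \sqrt{3}}{3} \approx 18.381$)
$3180 r = 3180 \left(23 - \frac{8 \sqrt{3}}{3}\right) = 73140 - 8480 \sqrt{3}$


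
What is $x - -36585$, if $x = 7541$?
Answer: $44126$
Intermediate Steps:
$x - -36585 = 7541 - -36585 = 7541 + 36585 = 44126$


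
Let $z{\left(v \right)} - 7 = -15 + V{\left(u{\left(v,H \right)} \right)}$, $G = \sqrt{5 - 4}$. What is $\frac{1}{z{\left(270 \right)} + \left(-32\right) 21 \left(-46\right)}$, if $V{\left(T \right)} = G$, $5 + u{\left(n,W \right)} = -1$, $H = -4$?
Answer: $\frac{1}{30905} \approx 3.2357 \cdot 10^{-5}$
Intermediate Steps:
$G = 1$ ($G = \sqrt{1} = 1$)
$u{\left(n,W \right)} = -6$ ($u{\left(n,W \right)} = -5 - 1 = -6$)
$V{\left(T \right)} = 1$
$z{\left(v \right)} = -7$ ($z{\left(v \right)} = 7 + \left(-15 + 1\right) = 7 - 14 = -7$)
$\frac{1}{z{\left(270 \right)} + \left(-32\right) 21 \left(-46\right)} = \frac{1}{-7 + \left(-32\right) 21 \left(-46\right)} = \frac{1}{-7 - -30912} = \frac{1}{-7 + 30912} = \frac{1}{30905}$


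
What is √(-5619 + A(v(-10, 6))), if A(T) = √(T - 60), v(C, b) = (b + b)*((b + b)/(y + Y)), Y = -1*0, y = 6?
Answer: √(-5619 + 6*I) ≈ 0.04 + 74.96*I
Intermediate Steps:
Y = 0
v(C, b) = 2*b²/3 (v(C, b) = (b + b)*((b + b)/(6 + 0)) = (2*b)*((2*b)/6) = (2*b)*((2*b)*(⅙)) = (2*b)*(b/3) = 2*b²/3)
A(T) = √(-60 + T)
√(-5619 + A(v(-10, 6))) = √(-5619 + √(-60 + (⅔)*6²)) = √(-5619 + √(-60 + (⅔)*36)) = √(-5619 + √(-60 + 24)) = √(-5619 + √(-36)) = √(-5619 + 6*I)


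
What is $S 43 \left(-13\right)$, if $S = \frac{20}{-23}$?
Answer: $\frac{11180}{23} \approx 486.09$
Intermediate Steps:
$S = - \frac{20}{23}$ ($S = 20 \left(- \frac{1}{23}\right) = - \frac{20}{23} \approx -0.86957$)
$S 43 \left(-13\right) = \left(- \frac{20}{23}\right) 43 \left(-13\right) = \left(- \frac{860}{23}\right) \left(-13\right) = \frac{11180}{23}$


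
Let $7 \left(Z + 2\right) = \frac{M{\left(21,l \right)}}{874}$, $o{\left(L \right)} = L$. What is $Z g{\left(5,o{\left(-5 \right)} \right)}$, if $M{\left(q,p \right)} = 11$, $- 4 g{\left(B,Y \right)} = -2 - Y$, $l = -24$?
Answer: $\frac{36675}{24472} \approx 1.4987$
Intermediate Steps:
$g{\left(B,Y \right)} = \frac{1}{2} + \frac{Y}{4}$ ($g{\left(B,Y \right)} = - \frac{-2 - Y}{4} = \frac{1}{2} + \frac{Y}{4}$)
$Z = - \frac{12225}{6118}$ ($Z = -2 + \frac{11 \cdot \frac{1}{874}}{7} = -2 + \frac{1}{7} \cdot \frac{11}{874} = -2 + \frac{11}{6118} = - \frac{12225}{6118} \approx -1.9982$)
$Z g{\left(5,o{\left(-5 \right)} \right)} = - \frac{12225 \left(\frac{1}{2} + \frac{1}{4} \left(-5\right)\right)}{6118} = - \frac{12225 \left(\frac{1}{2} - \frac{5}{4}\right)}{6118} = \left(- \frac{12225}{6118}\right) \left(- \frac{3}{4}\right) = \frac{36675}{24472}$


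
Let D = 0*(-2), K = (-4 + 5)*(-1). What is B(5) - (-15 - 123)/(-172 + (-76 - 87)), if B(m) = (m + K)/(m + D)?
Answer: 26/67 ≈ 0.38806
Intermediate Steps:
K = -1 (K = 1*(-1) = -1)
D = 0
B(m) = (-1 + m)/m (B(m) = (m - 1)/(m + 0) = (-1 + m)/m)
B(5) - (-15 - 123)/(-172 + (-76 - 87)) = (-1 + 5)/5 - (-15 - 123)/(-172 + (-76 - 87)) = (⅕)*4 - (-138)/(-172 - 163) = ⅘ - (-138)/(-335) = ⅘ - (-138)*(-1)/335 = ⅘ - 1*138/335 = ⅘ - 138/335 = 26/67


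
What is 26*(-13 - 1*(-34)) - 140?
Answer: 406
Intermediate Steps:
26*(-13 - 1*(-34)) - 140 = 26*(-13 + 34) - 140 = 26*21 - 140 = 546 - 140 = 406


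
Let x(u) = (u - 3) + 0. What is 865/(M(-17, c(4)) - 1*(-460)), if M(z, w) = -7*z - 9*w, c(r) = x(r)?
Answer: 173/114 ≈ 1.5175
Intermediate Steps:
x(u) = -3 + u (x(u) = (-3 + u) + 0 = -3 + u)
c(r) = -3 + r
M(z, w) = -9*w - 7*z
865/(M(-17, c(4)) - 1*(-460)) = 865/((-9*(-3 + 4) - 7*(-17)) - 1*(-460)) = 865/((-9*1 + 119) + 460) = 865/((-9 + 119) + 460) = 865/(110 + 460) = 865/570 = 865*(1/570) = 173/114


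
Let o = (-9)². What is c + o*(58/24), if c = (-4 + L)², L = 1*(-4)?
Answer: 1039/4 ≈ 259.75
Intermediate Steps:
L = -4
c = 64 (c = (-4 - 4)² = (-8)² = 64)
o = 81
c + o*(58/24) = 64 + 81*(58/24) = 64 + 81*(58*(1/24)) = 64 + 81*(29/12) = 64 + 783/4 = 1039/4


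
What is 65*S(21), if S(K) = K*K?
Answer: 28665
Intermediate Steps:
S(K) = K²
65*S(21) = 65*21² = 65*441 = 28665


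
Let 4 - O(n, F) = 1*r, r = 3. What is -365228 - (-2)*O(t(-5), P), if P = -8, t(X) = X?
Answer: -365226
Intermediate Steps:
O(n, F) = 1 (O(n, F) = 4 - 3 = 1)
-365228 - (-2)*O(t(-5), P) = -365228 - (-2) = -365228 - 1*(-2) = -365228 + 2 = -365226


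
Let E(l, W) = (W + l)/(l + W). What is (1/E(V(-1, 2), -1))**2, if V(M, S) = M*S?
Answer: 1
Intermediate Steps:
E(l, W) = 1 (E(l, W) = (W + l)/(W + l) = 1)
(1/E(V(-1, 2), -1))**2 = (1/1)**2 = 1**2 = 1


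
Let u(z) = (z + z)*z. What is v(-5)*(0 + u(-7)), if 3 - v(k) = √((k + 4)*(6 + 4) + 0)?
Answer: 294 - 98*I*√10 ≈ 294.0 - 309.9*I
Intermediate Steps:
v(k) = 3 - √(40 + 10*k) (v(k) = 3 - √((k + 4)*(6 + 4) + 0) = 3 - √((4 + k)*10 + 0) = 3 - √((40 + 10*k) + 0) = 3 - √(40 + 10*k))
u(z) = 2*z² (u(z) = (2*z)*z = 2*z²)
v(-5)*(0 + u(-7)) = (3 - √(40 + 10*(-5)))*(0 + 2*(-7)²) = (3 - √(40 - 50))*(0 + 2*49) = (3 - √(-10))*(0 + 98) = (3 - I*√10)*98 = 294 - 98*I*√10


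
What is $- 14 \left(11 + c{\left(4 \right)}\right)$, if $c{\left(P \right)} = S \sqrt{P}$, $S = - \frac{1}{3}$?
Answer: $- \frac{434}{3} \approx -144.67$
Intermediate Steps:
$S = - \frac{1}{3}$ ($S = \left(-1\right) \frac{1}{3} = - \frac{1}{3} \approx -0.33333$)
$c{\left(P \right)} = - \frac{\sqrt{P}}{3}$
$- 14 \left(11 + c{\left(4 \right)}\right) = - 14 \left(11 - \frac{\sqrt{4}}{3}\right) = - 14 \left(11 - \frac{2}{3}\right) = \left(-14\right) \frac{31}{3} = - \frac{434}{3}$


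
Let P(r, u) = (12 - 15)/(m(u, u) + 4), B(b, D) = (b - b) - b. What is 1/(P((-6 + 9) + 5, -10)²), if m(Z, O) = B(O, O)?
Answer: 196/9 ≈ 21.778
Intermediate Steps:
B(b, D) = -b (B(b, D) = 0 - b = -b)
m(Z, O) = -O
P(r, u) = -3/(4 - u) (P(r, u) = (12 - 15)/(-u + 4) = -3/(4 - u))
1/(P((-6 + 9) + 5, -10)²) = 1/((3/(-4 - 10))²) = 1/((3/(-14))²) = 1/((3*(-1/14))²) = 1/((-3/14)²) = 1/(9/196) = 196/9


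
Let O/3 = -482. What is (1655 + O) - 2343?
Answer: -2134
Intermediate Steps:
O = -1446 (O = 3*(-482) = -1446)
(1655 + O) - 2343 = (1655 - 1446) - 2343 = 209 - 2343 = -2134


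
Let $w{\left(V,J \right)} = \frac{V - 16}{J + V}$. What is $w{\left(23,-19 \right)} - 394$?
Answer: $- \frac{1569}{4} \approx -392.25$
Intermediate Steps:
$w{\left(V,J \right)} = \frac{-16 + V}{J + V}$
$w{\left(23,-19 \right)} - 394 = \frac{-16 + 23}{-19 + 23} - 394 = \frac{1}{4} \cdot 7 - 394 = \frac{7}{4} - 394 = - \frac{1569}{4}$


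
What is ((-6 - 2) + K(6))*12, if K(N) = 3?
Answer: -60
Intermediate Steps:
((-6 - 2) + K(6))*12 = ((-6 - 2) + 3)*12 = (-8 + 3)*12 = -5*12 = -60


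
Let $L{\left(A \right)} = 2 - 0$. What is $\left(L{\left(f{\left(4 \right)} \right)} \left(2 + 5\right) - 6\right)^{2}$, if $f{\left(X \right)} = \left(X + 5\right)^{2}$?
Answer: $64$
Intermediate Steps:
$f{\left(X \right)} = \left(5 + X\right)^{2}$
$L{\left(A \right)} = 2$ ($L{\left(A \right)} = 2 + 0 = 2$)
$\left(L{\left(f{\left(4 \right)} \right)} \left(2 + 5\right) - 6\right)^{2} = \left(2 \left(2 + 5\right) - 6\right)^{2} = \left(2 \cdot 7 - 6\right)^{2} = \left(14 - 6\right)^{2} = 8^{2} = 64$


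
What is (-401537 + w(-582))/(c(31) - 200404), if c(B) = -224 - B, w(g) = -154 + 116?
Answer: 401575/200659 ≈ 2.0013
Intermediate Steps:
w(g) = -38
(-401537 + w(-582))/(c(31) - 200404) = (-401537 - 38)/((-224 - 1*31) - 200404) = -401575/((-224 - 31) - 200404) = -401575/(-255 - 200404) = -401575/(-200659) = -401575*(-1/200659) = 401575/200659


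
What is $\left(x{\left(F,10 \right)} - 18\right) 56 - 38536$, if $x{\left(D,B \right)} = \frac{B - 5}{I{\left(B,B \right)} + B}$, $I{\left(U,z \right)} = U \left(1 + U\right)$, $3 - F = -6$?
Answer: $- \frac{118625}{3} \approx -39542.0$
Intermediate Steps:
$F = 9$ ($F = 3 - -6 = 3 + 6 = 9$)
$x{\left(D,B \right)} = \frac{-5 + B}{B + B \left(1 + B\right)}$ ($x{\left(D,B \right)} = \frac{B - 5}{B \left(1 + B\right) + B} = \frac{-5 + B}{B + B \left(1 + B\right)}$)
$\left(x{\left(F,10 \right)} - 18\right) 56 - 38536 = \left(\frac{-5 + 10}{10 \left(2 + 10\right)} - 18\right) 56 - 38536 = \left(\frac{1}{10} \cdot \frac{1}{12} \cdot 5 - 18\right) 56 - 38536 = \left(\frac{1}{24} - 18\right) 56 - 38536 = \left(- \frac{431}{24}\right) 56 - 38536 = - \frac{3017}{3} - 38536 = - \frac{118625}{3}$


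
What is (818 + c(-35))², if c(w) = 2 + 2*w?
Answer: 562500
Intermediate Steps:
(818 + c(-35))² = (818 + (2 + 2*(-35)))² = (818 + (2 - 70))² = (818 - 68)² = 750² = 562500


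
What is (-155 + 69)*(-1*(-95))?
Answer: -8170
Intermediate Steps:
(-155 + 69)*(-1*(-95)) = -86*95 = -8170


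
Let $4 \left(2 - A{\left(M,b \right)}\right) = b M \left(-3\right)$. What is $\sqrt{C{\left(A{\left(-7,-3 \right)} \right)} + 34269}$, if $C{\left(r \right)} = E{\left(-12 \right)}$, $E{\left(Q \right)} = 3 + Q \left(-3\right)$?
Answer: $6 \sqrt{953} \approx 185.22$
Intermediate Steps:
$A{\left(M,b \right)} = 2 + \frac{3 M b}{4}$ ($A{\left(M,b \right)} = 2 - \frac{b M \left(-3\right)}{4} = 2 - \frac{M b \left(-3\right)}{4} = 2 - \frac{\left(-3\right) M b}{4} = 2 + \frac{3 M b}{4}$)
$E{\left(Q \right)} = 3 - 3 Q$
$C{\left(r \right)} = 39$ ($C{\left(r \right)} = 3 - -36 = 3 + 36 = 39$)
$\sqrt{C{\left(A{\left(-7,-3 \right)} \right)} + 34269} = \sqrt{39 + 34269} = \sqrt{34308} = 6 \sqrt{953}$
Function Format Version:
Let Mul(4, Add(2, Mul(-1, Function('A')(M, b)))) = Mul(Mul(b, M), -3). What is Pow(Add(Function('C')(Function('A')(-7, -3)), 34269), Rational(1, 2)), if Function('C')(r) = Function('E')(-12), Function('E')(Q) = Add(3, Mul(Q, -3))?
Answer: Mul(6, Pow(953, Rational(1, 2))) ≈ 185.22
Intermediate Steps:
Function('A')(M, b) = Add(2, Mul(Rational(3, 4), M, b)) (Function('A')(M, b) = Add(2, Mul(Rational(-1, 4), Mul(Mul(b, M), -3))) = Add(2, Mul(Rational(-1, 4), Mul(Mul(M, b), -3))) = Add(2, Mul(Rational(-1, 4), Mul(-3, M, b))) = Add(2, Mul(Rational(3, 4), M, b)))
Function('E')(Q) = Add(3, Mul(-3, Q))
Function('C')(r) = 39 (Function('C')(r) = Add(3, Mul(-3, -12)) = Add(3, 36) = 39)
Pow(Add(Function('C')(Function('A')(-7, -3)), 34269), Rational(1, 2)) = Pow(Add(39, 34269), Rational(1, 2)) = Pow(34308, Rational(1, 2)) = Mul(6, Pow(953, Rational(1, 2)))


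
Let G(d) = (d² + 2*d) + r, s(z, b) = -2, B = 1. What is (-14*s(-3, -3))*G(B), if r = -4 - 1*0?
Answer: -28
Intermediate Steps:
r = -4 (r = -4 + 0 = -4)
G(d) = -4 + d² + 2*d (G(d) = (d² + 2*d) - 4 = -4 + d² + 2*d)
(-14*s(-3, -3))*G(B) = (-14*(-2))*(-4 + 1² + 2*1) = 28*(-4 + 1 + 2) = 28*(-1) = -28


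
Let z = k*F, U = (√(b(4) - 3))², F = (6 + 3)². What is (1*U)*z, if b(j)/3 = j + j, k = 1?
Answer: 1701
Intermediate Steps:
F = 81 (F = 9² = 81)
b(j) = 6*j (b(j) = 3*(j + j) = 3*(2*j) = 6*j)
U = 21 (U = (√(6*4 - 3))² = (√(24 - 3))² = (√21)² = 21)
z = 81 (z = 1*81 = 81)
(1*U)*z = (1*21)*81 = 21*81 = 1701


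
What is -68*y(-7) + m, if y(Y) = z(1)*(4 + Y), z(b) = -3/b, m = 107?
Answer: -505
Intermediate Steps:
y(Y) = -12 - 3*Y (y(Y) = (-3/1)*(4 + Y) = (-3*1)*(4 + Y) = -3*(4 + Y) = -12 - 3*Y)
-68*y(-7) + m = -68*(-12 - 3*(-7)) + 107 = -68*(-12 + 21) + 107 = -68*9 + 107 = -612 + 107 = -505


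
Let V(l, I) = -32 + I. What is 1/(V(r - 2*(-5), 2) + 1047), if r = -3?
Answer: 1/1017 ≈ 0.00098328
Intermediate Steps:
1/(V(r - 2*(-5), 2) + 1047) = 1/((-32 + 2) + 1047) = 1/(-30 + 1047) = 1/1017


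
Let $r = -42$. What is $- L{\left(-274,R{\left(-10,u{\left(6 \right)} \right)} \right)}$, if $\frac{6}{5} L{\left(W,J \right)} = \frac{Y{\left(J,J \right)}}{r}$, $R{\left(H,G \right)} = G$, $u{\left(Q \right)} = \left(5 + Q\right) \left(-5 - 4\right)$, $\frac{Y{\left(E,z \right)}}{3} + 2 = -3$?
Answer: $- \frac{25}{84} \approx -0.29762$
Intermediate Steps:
$Y{\left(E,z \right)} = -15$ ($Y{\left(E,z \right)} = -6 + 3 \left(-3\right) = -6 - 9 = -15$)
$u{\left(Q \right)} = -45 - 9 Q$ ($u{\left(Q \right)} = \left(5 + Q\right) \left(-9\right) = -45 - 9 Q$)
$L{\left(W,J \right)} = \frac{25}{84}$ ($L{\left(W,J \right)} = \frac{5 \left(- \frac{15}{-42}\right)}{6} = \frac{5 \left(\left(-15\right) \left(- \frac{1}{42}\right)\right)}{6} = \frac{5}{6} \cdot \frac{5}{14} = \frac{25}{84}$)
$- L{\left(-274,R{\left(-10,u{\left(6 \right)} \right)} \right)} = \left(-1\right) \frac{25}{84} = - \frac{25}{84}$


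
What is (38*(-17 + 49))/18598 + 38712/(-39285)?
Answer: -112032536/121770405 ≈ -0.92003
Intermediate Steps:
(38*(-17 + 49))/18598 + 38712/(-39285) = (38*32)*(1/18598) + 38712*(-1/39285) = 1216*(1/18598) - 12904/13095 = 608/9299 - 12904/13095 = -112032536/121770405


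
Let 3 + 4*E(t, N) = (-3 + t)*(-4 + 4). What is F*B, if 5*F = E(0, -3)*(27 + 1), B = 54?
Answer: -1134/5 ≈ -226.80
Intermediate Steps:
E(t, N) = -3/4 (E(t, N) = -3/4 + ((-3 + t)*(-4 + 4))/4 = -3/4 + ((-3 + t)*0)/4 = -3/4 + (1/4)*0 = -3/4 + 0 = -3/4)
F = -21/5 (F = (-3*(27 + 1)/4)/5 = (-3/4*28)/5 = (1/5)*(-21) = -21/5 ≈ -4.2000)
F*B = -21/5*54 = -1134/5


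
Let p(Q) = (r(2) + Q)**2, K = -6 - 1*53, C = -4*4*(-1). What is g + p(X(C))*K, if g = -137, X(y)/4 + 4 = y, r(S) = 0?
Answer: -136073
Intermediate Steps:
C = 16 (C = -16*(-1) = 16)
X(y) = -16 + 4*y
K = -59 (K = -6 - 53 = -59)
p(Q) = Q**2 (p(Q) = (0 + Q)**2 = Q**2)
g + p(X(C))*K = -137 + (-16 + 4*16)**2*(-59) = -137 + (-16 + 64)**2*(-59) = -137 + 48**2*(-59) = -137 + 2304*(-59) = -137 - 135936 = -136073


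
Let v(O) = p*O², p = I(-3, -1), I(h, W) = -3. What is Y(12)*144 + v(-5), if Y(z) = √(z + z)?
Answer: -75 + 288*√6 ≈ 630.45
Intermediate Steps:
p = -3
Y(z) = √2*√z (Y(z) = √(2*z) = √2*√z)
v(O) = -3*O²
Y(12)*144 + v(-5) = (√2*√12)*144 - 3*(-5)² = (√2*(2*√3))*144 - 3*25 = (2*√6)*144 - 75 = 288*√6 - 75 = -75 + 288*√6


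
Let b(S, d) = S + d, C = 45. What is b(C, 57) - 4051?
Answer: -3949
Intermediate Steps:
b(C, 57) - 4051 = (45 + 57) - 4051 = 102 - 4051 = -3949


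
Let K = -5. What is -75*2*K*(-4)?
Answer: -3000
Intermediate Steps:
-75*2*K*(-4) = -75*2*(-5)*(-4) = -(-750)*(-4) = -75*40 = -3000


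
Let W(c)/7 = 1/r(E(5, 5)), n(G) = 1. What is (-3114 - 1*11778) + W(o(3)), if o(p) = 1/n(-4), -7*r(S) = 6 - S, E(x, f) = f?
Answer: -14941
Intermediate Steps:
r(S) = -6/7 + S/7 (r(S) = -(6 - S)/7 = -6/7 + S/7)
o(p) = 1 (o(p) = 1/1 = 1)
W(c) = -49 (W(c) = 7/(-6/7 + (1/7)*5) = 7/(-6/7 + 5/7) = 7/(-1/7) = 7*(-7) = -49)
(-3114 - 1*11778) + W(o(3)) = (-3114 - 1*11778) - 49 = (-3114 - 11778) - 49 = -14892 - 49 = -14941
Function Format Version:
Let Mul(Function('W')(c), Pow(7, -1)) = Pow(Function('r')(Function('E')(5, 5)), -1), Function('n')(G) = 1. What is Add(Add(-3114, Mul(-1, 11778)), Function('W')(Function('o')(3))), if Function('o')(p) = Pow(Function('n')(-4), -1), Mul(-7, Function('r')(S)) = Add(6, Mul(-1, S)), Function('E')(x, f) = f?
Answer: -14941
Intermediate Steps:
Function('r')(S) = Add(Rational(-6, 7), Mul(Rational(1, 7), S)) (Function('r')(S) = Mul(Rational(-1, 7), Add(6, Mul(-1, S))) = Add(Rational(-6, 7), Mul(Rational(1, 7), S)))
Function('o')(p) = 1 (Function('o')(p) = Pow(1, -1) = 1)
Function('W')(c) = -49 (Function('W')(c) = Mul(7, Pow(Add(Rational(-6, 7), Mul(Rational(1, 7), 5)), -1)) = Mul(7, Pow(Add(Rational(-6, 7), Rational(5, 7)), -1)) = Mul(7, Pow(Rational(-1, 7), -1)) = Mul(7, -7) = -49)
Add(Add(-3114, Mul(-1, 11778)), Function('W')(Function('o')(3))) = Add(Add(-3114, Mul(-1, 11778)), -49) = Add(Add(-3114, -11778), -49) = Add(-14892, -49) = -14941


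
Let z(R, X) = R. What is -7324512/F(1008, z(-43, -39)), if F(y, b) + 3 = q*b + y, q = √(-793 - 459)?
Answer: -7361134560/3324973 - 629908032*I*√313/3324973 ≈ -2213.9 - 3351.7*I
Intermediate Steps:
q = 2*I*√313 (q = √(-1252) = 2*I*√313 ≈ 35.384*I)
F(y, b) = -3 + y + 2*I*b*√313 (F(y, b) = -3 + ((2*I*√313)*b + y) = -3 + (2*I*b*√313 + y) = -3 + (y + 2*I*b*√313) = -3 + y + 2*I*b*√313)
-7324512/F(1008, z(-43, -39)) = -7324512/(-3 + 1008 + 2*I*(-43)*√313) = -7324512/(-3 + 1008 - 86*I*√313) = -7324512/(1005 - 86*I*√313)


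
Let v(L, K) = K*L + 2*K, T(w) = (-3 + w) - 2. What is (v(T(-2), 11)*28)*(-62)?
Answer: 95480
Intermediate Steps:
T(w) = -5 + w
v(L, K) = 2*K + K*L
(v(T(-2), 11)*28)*(-62) = ((11*(2 + (-5 - 2)))*28)*(-62) = ((11*(2 - 7))*28)*(-62) = ((11*(-5))*28)*(-62) = -55*28*(-62) = -1540*(-62) = 95480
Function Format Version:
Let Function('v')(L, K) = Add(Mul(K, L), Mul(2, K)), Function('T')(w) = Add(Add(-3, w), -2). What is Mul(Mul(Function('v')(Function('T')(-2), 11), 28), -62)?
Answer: 95480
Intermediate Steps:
Function('T')(w) = Add(-5, w)
Function('v')(L, K) = Add(Mul(2, K), Mul(K, L))
Mul(Mul(Function('v')(Function('T')(-2), 11), 28), -62) = Mul(Mul(Mul(11, Add(2, Add(-5, -2))), 28), -62) = Mul(Mul(Mul(11, Add(2, -7)), 28), -62) = Mul(Mul(Mul(11, -5), 28), -62) = Mul(Mul(-55, 28), -62) = Mul(-1540, -62) = 95480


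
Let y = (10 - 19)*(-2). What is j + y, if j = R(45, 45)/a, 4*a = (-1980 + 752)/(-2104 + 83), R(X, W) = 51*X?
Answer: 4643721/307 ≈ 15126.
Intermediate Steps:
y = 18 (y = -9*(-2) = 18)
a = 307/2021 (a = ((-1980 + 752)/(-2104 + 83))/4 = (-1228/(-2021))/4 = (-1228*(-1/2021))/4 = (¼)*(1228/2021) = 307/2021 ≈ 0.15191)
j = 4638195/307 (j = (51*45)/(307/2021) = 2295*(2021/307) = 4638195/307 ≈ 15108.)
j + y = 4638195/307 + 18 = 4643721/307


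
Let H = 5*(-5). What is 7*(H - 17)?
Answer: -294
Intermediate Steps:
H = -25
7*(H - 17) = 7*(-25 - 17) = 7*(-42) = -294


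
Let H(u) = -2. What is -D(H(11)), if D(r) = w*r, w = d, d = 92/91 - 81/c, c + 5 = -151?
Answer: 557/182 ≈ 3.0604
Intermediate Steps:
c = -156 (c = -5 - 151 = -156)
d = 557/364 (d = 92/91 - 81/(-156) = 92*(1/91) - 81*(-1/156) = 92/91 + 27/52 = 557/364 ≈ 1.5302)
w = 557/364 ≈ 1.5302
D(r) = 557*r/364
-D(H(11)) = -557*(-2)/364 = -1*(-557/182) = 557/182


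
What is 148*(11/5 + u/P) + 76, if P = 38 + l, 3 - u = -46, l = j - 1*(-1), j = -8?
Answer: 98508/155 ≈ 635.54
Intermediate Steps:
l = -7 (l = -8 - 1*(-1) = -8 + 1 = -7)
u = 49 (u = 3 - 1*(-46) = 3 + 46 = 49)
P = 31 (P = 38 - 7 = 31)
148*(11/5 + u/P) + 76 = 148*(11/5 + 49/31) + 76 = 148*(586/155) + 76 = 86728/155 + 76 = 98508/155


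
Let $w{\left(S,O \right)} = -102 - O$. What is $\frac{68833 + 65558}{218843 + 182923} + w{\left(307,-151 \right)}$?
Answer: $\frac{6606975}{133922} \approx 49.334$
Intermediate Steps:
$\frac{68833 + 65558}{218843 + 182923} + w{\left(307,-151 \right)} = \frac{68833 + 65558}{218843 + 182923} - -49 = \frac{134391}{401766} + \left(-102 + 151\right) = 134391 \cdot \frac{1}{401766} + 49 = \frac{44797}{133922} + 49 = \frac{6606975}{133922}$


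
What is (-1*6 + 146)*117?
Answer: 16380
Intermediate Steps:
(-1*6 + 146)*117 = (-6 + 146)*117 = 140*117 = 16380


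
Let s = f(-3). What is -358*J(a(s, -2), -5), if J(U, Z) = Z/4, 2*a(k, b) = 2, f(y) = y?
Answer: 895/2 ≈ 447.50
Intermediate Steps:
s = -3
a(k, b) = 1 (a(k, b) = (1/2)*2 = 1)
J(U, Z) = Z/4 (J(U, Z) = Z*(1/4) = Z/4)
-358*J(a(s, -2), -5) = -179*(-5)/2 = -358*(-5/4) = 895/2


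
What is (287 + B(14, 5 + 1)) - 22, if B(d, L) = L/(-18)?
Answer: 794/3 ≈ 264.67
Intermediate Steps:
B(d, L) = -L/18 (B(d, L) = L*(-1/18) = -L/18)
(287 + B(14, 5 + 1)) - 22 = (287 - (5 + 1)/18) - 22 = (287 - 1/18*6) - 22 = (287 - ⅓) - 22 = 860/3 - 22 = 794/3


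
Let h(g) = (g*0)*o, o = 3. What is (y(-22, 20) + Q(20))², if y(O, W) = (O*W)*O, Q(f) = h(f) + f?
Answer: 94090000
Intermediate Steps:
h(g) = 0 (h(g) = (g*0)*3 = 0*3 = 0)
Q(f) = f (Q(f) = 0 + f = f)
y(O, W) = W*O²
(y(-22, 20) + Q(20))² = (20*(-22)² + 20)² = (20*484 + 20)² = (9680 + 20)² = 9700² = 94090000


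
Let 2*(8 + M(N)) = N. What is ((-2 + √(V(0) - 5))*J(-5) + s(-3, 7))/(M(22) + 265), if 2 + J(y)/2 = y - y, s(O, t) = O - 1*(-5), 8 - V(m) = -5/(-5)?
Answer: 5/134 - √2/67 ≈ 0.016206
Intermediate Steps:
V(m) = 7 (V(m) = 8 - (-5)/(-5) = 8 - (-5)*(-1)/5 = 8 - 1*1 = 8 - 1 = 7)
s(O, t) = 5 + O (s(O, t) = O + 5 = 5 + O)
M(N) = -8 + N/2
J(y) = -4 (J(y) = -4 + 2*(y - y) = -4 + 2*0 = -4 + 0 = -4)
((-2 + √(V(0) - 5))*J(-5) + s(-3, 7))/(M(22) + 265) = ((-2 + √(7 - 5))*(-4) + (5 - 3))/((-8 + (½)*22) + 265) = ((-2 + √2)*(-4) + 2)/((-8 + 11) + 265) = ((8 - 4*√2) + 2)/(3 + 265) = (10 - 4*√2)/268 = (10 - 4*√2)*(1/268) = 5/134 - √2/67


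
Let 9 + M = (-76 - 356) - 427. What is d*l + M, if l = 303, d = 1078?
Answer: 325766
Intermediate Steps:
M = -868 (M = -9 + ((-76 - 356) - 427) = -9 + (-432 - 427) = -9 - 859 = -868)
d*l + M = 1078*303 - 868 = 326634 - 868 = 325766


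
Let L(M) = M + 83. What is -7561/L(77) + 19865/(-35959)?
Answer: -275064399/5753440 ≈ -47.809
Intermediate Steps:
L(M) = 83 + M
-7561/L(77) + 19865/(-35959) = -7561/(83 + 77) + 19865/(-35959) = -7561/160 + 19865*(-1/35959) = -7561*1/160 - 19865/35959 = -7561/160 - 19865/35959 = -275064399/5753440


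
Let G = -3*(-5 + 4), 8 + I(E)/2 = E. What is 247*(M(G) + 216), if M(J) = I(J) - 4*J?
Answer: 47918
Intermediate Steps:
I(E) = -16 + 2*E
G = 3 (G = -3*(-1) = 3)
M(J) = -16 - 2*J (M(J) = (-16 + 2*J) - 4*J = -16 - 2*J)
247*(M(G) + 216) = 247*((-16 - 2*3) + 216) = 247*((-16 - 6) + 216) = 247*(-22 + 216) = 247*194 = 47918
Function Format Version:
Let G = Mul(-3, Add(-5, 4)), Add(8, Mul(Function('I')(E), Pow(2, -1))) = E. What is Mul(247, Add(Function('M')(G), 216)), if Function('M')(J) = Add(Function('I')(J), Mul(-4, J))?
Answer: 47918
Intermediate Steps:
Function('I')(E) = Add(-16, Mul(2, E))
G = 3 (G = Mul(-3, -1) = 3)
Function('M')(J) = Add(-16, Mul(-2, J)) (Function('M')(J) = Add(Add(-16, Mul(2, J)), Mul(-4, J)) = Add(-16, Mul(-2, J)))
Mul(247, Add(Function('M')(G), 216)) = Mul(247, Add(Add(-16, Mul(-2, 3)), 216)) = Mul(247, Add(Add(-16, -6), 216)) = Mul(247, Add(-22, 216)) = Mul(247, 194) = 47918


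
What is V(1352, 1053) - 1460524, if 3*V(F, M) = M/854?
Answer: -1247287145/854 ≈ -1.4605e+6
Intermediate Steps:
V(F, M) = M/2562 (V(F, M) = (M/854)/3 = M/2562)
V(1352, 1053) - 1460524 = (1/2562)*1053 - 1460524 = 351/854 - 1460524 = -1247287145/854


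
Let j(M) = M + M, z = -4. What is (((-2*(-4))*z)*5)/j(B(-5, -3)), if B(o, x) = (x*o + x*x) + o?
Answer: -80/19 ≈ -4.2105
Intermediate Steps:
B(o, x) = o + x² + o*x (B(o, x) = (o*x + x²) + o = (x² + o*x) + o = o + x² + o*x)
j(M) = 2*M
(((-2*(-4))*z)*5)/j(B(-5, -3)) = ((-2*(-4)*(-4))*5)/((2*(-5 + (-3)² - 5*(-3)))) = ((8*(-4))*5)/((2*(-5 + 9 + 15))) = (-32*5)/((2*19)) = -160/38 = -160*1/38 = -80/19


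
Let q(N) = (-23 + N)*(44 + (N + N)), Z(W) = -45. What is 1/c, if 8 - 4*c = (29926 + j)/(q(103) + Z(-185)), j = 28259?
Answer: 15964/20291 ≈ 0.78675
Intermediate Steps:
q(N) = (-23 + N)*(44 + 2*N)
c = 20291/15964 (c = 2 - (29926 + 28259)/(4*((-1012 - 2*103 + 2*103**2) - 45)) = 2 - 58185/(4*((-1012 - 206 + 2*10609) - 45)) = 2 - 58185/(4*((-1012 - 206 + 21218) - 45)) = 2 - 58185/(4*(20000 - 45)) = 2 - 58185/(4*19955) = 2 - 1/4*11637/3991 = 2 - 11637/15964 = 20291/15964 ≈ 1.2710)
1/c = 1/(20291/15964) = 15964/20291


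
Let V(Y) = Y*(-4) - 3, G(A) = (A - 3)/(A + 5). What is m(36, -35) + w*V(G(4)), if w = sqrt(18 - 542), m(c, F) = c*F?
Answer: -1260 - 62*I*sqrt(131)/9 ≈ -1260.0 - 78.847*I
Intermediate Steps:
m(c, F) = F*c
G(A) = (-3 + A)/(5 + A)
w = 2*I*sqrt(131) (w = sqrt(-524) = 2*I*sqrt(131) ≈ 22.891*I)
V(Y) = -3 - 4*Y (V(Y) = -4*Y - 3 = -3 - 4*Y)
m(36, -35) + w*V(G(4)) = -35*36 + (2*I*sqrt(131))*(-3 - 4*(-3 + 4)/(5 + 4)) = -1260 + (2*I*sqrt(131))*(-3 - 4/9) = -1260 + (2*I*sqrt(131))*(-31/9) = -1260 - 62*I*sqrt(131)/9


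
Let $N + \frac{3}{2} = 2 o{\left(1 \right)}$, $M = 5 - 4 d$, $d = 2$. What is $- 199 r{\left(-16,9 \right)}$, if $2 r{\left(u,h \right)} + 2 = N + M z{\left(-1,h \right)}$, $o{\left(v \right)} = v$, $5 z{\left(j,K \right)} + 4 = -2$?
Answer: $- \frac{4179}{20} \approx -208.95$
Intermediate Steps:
$z{\left(j,K \right)} = - \frac{6}{5}$ ($z{\left(j,K \right)} = - \frac{4}{5} + \frac{1}{5} \left(-2\right) = - \frac{4}{5} - \frac{2}{5} = - \frac{6}{5}$)
$M = -3$ ($M = 5 - 8 = -3$)
$N = \frac{1}{2}$ ($N = - \frac{3}{2} + 2 \cdot 1 = - \frac{3}{2} + 2 = \frac{1}{2} \approx 0.5$)
$r{\left(u,h \right)} = \frac{21}{20}$ ($r{\left(u,h \right)} = -1 + \frac{\frac{1}{2} - - \frac{18}{5}}{2} = -1 + \frac{\frac{1}{2} + \frac{18}{5}}{2} = -1 + \frac{1}{2} \cdot \frac{41}{10} = -1 + \frac{41}{20} = \frac{21}{20}$)
$- 199 r{\left(-16,9 \right)} = \left(-199\right) \frac{21}{20} = - \frac{4179}{20}$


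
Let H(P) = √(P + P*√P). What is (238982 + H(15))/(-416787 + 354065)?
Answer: -119491/31361 - √(15 + 15*√15)/62722 ≈ -3.8103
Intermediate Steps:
H(P) = √(P + P^(3/2))
(238982 + H(15))/(-416787 + 354065) = (238982 + √(15 + 15^(3/2)))/(-416787 + 354065) = (238982 + √(15 + 15*√15))/(-62722) = (238982 + √(15 + 15*√15))*(-1/62722) = -119491/31361 - √(15 + 15*√15)/62722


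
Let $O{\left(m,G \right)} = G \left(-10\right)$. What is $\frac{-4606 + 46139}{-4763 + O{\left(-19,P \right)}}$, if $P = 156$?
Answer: $- \frac{41533}{6323} \approx -6.5686$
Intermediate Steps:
$O{\left(m,G \right)} = - 10 G$
$\frac{-4606 + 46139}{-4763 + O{\left(-19,P \right)}} = \frac{-4606 + 46139}{-4763 - 1560} = \frac{41533}{-4763 - 1560} = \frac{41533}{-6323} = 41533 \left(- \frac{1}{6323}\right) = - \frac{41533}{6323}$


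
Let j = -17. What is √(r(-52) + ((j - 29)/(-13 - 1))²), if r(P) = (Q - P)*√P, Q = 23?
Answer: √(529 + 7350*I*√13)/7 ≈ 16.609 + 16.281*I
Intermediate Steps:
r(P) = √P*(23 - P) (r(P) = (23 - P)*√P = √P*(23 - P))
√(r(-52) + ((j - 29)/(-13 - 1))²) = √(√(-52)*(23 - 1*(-52)) + ((-17 - 29)/(-13 - 1))²) = √((2*I*√13)*(23 + 52) + (-46/(-14))²) = √((2*I*√13)*75 + (-46*(-1/14))²) = √(150*I*√13 + (23/7)²) = √(150*I*√13 + 529/49) = √(529/49 + 150*I*√13)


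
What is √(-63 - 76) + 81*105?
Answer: 8505 + I*√139 ≈ 8505.0 + 11.79*I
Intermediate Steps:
√(-63 - 76) + 81*105 = √(-139) + 8505 = I*√139 + 8505 = 8505 + I*√139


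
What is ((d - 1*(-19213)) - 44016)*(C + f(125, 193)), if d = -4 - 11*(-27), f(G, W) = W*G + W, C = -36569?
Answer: 300272010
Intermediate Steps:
f(G, W) = W + G*W (f(G, W) = G*W + W = W + G*W)
d = 293 (d = -4 + 297 = 293)
((d - 1*(-19213)) - 44016)*(C + f(125, 193)) = ((293 - 1*(-19213)) - 44016)*(-36569 + 193*(1 + 125)) = ((293 + 19213) - 44016)*(-36569 + 193*126) = (19506 - 44016)*(-36569 + 24318) = -24510*(-12251) = 300272010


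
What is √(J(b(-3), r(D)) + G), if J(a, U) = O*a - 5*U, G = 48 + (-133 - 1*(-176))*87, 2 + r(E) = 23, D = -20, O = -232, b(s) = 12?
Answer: 30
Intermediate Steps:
r(E) = 21 (r(E) = -2 + 23 = 21)
G = 3789 (G = 48 + (-133 + 176)*87 = 48 + 43*87 = 48 + 3741 = 3789)
J(a, U) = -232*a - 5*U
√(J(b(-3), r(D)) + G) = √((-232*12 - 5*21) + 3789) = √((-2784 - 105) + 3789) = √(-2889 + 3789) = √900 = 30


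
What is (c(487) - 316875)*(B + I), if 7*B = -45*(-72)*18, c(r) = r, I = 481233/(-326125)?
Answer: -6016510574255172/2282875 ≈ -2.6355e+9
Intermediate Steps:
I = -481233/326125 (I = 481233*(-1/326125) = -481233/326125 ≈ -1.4756)
B = 58320/7 (B = (-45*(-72)*18)/7 = (3240*18)/7 = (⅐)*58320 = 58320/7 ≈ 8331.4)
(c(487) - 316875)*(B + I) = (487 - 316875)*(58320/7 - 481233/326125) = -316388*19016241369/2282875 = -6016510574255172/2282875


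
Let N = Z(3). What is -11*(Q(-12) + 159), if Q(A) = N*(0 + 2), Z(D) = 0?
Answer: -1749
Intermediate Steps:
N = 0
Q(A) = 0 (Q(A) = 0*(0 + 2) = 0*2 = 0)
-11*(Q(-12) + 159) = -11*(0 + 159) = -11*159 = -1749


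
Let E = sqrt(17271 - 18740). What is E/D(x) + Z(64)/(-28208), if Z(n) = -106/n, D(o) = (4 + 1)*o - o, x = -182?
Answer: 53/902656 - I*sqrt(1469)/728 ≈ 5.8716e-5 - 0.052648*I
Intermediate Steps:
D(o) = 4*o (D(o) = 5*o - o = 4*o)
E = I*sqrt(1469) (E = sqrt(-1469) = I*sqrt(1469) ≈ 38.328*I)
E/D(x) + Z(64)/(-28208) = (I*sqrt(1469))/((4*(-182))) - 106/64/(-28208) = (I*sqrt(1469))/(-728) - 106*1/64*(-1/28208) = (I*sqrt(1469))*(-1/728) - 53/32*(-1/28208) = -I*sqrt(1469)/728 + 53/902656 = 53/902656 - I*sqrt(1469)/728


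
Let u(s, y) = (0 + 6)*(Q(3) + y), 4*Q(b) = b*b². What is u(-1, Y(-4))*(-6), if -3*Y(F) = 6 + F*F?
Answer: 21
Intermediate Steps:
Q(b) = b³/4 (Q(b) = (b*b²)/4 = b³/4)
Y(F) = -2 - F²/3 (Y(F) = -(6 + F*F)/3 = -(6 + F²)/3 = -2 - F²/3)
u(s, y) = 81/2 + 6*y (u(s, y) = (0 + 6)*((¼)*3³ + y) = 6*((¼)*27 + y) = 6*(27/4 + y) = 81/2 + 6*y)
u(-1, Y(-4))*(-6) = (81/2 + 6*(-2 - ⅓*(-4)²))*(-6) = (81/2 + 6*(-2 - ⅓*16))*(-6) = (81/2 + 6*(-2 - 16/3))*(-6) = (81/2 + 6*(-22/3))*(-6) = (81/2 - 44)*(-6) = -7/2*(-6) = 21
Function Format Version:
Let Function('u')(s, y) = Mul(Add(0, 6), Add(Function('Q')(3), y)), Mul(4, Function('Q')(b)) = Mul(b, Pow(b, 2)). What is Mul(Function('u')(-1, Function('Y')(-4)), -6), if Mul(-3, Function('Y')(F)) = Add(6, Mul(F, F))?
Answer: 21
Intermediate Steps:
Function('Q')(b) = Mul(Rational(1, 4), Pow(b, 3)) (Function('Q')(b) = Mul(Rational(1, 4), Mul(b, Pow(b, 2))) = Mul(Rational(1, 4), Pow(b, 3)))
Function('Y')(F) = Add(-2, Mul(Rational(-1, 3), Pow(F, 2))) (Function('Y')(F) = Mul(Rational(-1, 3), Add(6, Mul(F, F))) = Mul(Rational(-1, 3), Add(6, Pow(F, 2))) = Add(-2, Mul(Rational(-1, 3), Pow(F, 2))))
Function('u')(s, y) = Add(Rational(81, 2), Mul(6, y)) (Function('u')(s, y) = Mul(Add(0, 6), Add(Mul(Rational(1, 4), Pow(3, 3)), y)) = Mul(6, Add(Mul(Rational(1, 4), 27), y)) = Mul(6, Add(Rational(27, 4), y)) = Add(Rational(81, 2), Mul(6, y)))
Mul(Function('u')(-1, Function('Y')(-4)), -6) = Mul(Add(Rational(81, 2), Mul(6, Add(-2, Mul(Rational(-1, 3), Pow(-4, 2))))), -6) = Mul(Add(Rational(81, 2), Mul(6, Add(-2, Mul(Rational(-1, 3), 16)))), -6) = Mul(Add(Rational(81, 2), Mul(6, Add(-2, Rational(-16, 3)))), -6) = Mul(Add(Rational(81, 2), Mul(6, Rational(-22, 3))), -6) = Mul(Add(Rational(81, 2), -44), -6) = Mul(Rational(-7, 2), -6) = 21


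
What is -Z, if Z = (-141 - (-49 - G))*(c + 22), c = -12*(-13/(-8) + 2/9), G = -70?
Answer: -27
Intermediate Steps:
c = -133/6 (c = -12*(-13*(-1/8) + 2*(1/9)) = -12*(13/8 + 2/9) = -12*133/72 = -133/6 ≈ -22.167)
Z = 27 (Z = (-141 - (-49 - 1*(-70)))*(-133/6 + 22) = (-141 - (-49 + 70))*(-1/6) = (-141 - 1*21)*(-1/6) = (-141 - 21)*(-1/6) = -162*(-1/6) = 27)
-Z = -1*27 = -27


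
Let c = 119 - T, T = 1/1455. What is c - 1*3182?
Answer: -4456666/1455 ≈ -3063.0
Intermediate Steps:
T = 1/1455 ≈ 0.00068729
c = 173144/1455 (c = 119 - 1*1/1455 = 119 - 1/1455 = 173144/1455 ≈ 119.00)
c - 1*3182 = 173144/1455 - 1*3182 = 173144/1455 - 3182 = -4456666/1455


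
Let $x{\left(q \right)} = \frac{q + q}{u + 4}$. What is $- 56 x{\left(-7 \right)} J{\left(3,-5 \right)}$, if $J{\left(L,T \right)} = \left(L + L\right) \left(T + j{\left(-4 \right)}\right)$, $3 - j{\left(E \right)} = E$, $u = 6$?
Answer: $\frac{4704}{5} \approx 940.8$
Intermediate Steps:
$x{\left(q \right)} = \frac{q}{5}$ ($x{\left(q \right)} = \frac{q + q}{6 + 4} = \frac{2 q}{10} = 2 q \frac{1}{10} = \frac{q}{5}$)
$j{\left(E \right)} = 3 - E$
$J{\left(L,T \right)} = 2 L \left(7 + T\right)$ ($J{\left(L,T \right)} = \left(L + L\right) \left(T + \left(3 - -4\right)\right) = 2 L \left(T + \left(3 + 4\right)\right) = 2 L \left(T + 7\right) = 2 L \left(7 + T\right)$)
$- 56 x{\left(-7 \right)} J{\left(3,-5 \right)} = - 56 \cdot \frac{1}{5} \left(-7\right) 2 \cdot 3 \left(7 - 5\right) = \left(-56\right) \left(- \frac{7}{5}\right) 2 \cdot 3 \cdot 2 = \frac{392}{5} \cdot 12 = \frac{4704}{5}$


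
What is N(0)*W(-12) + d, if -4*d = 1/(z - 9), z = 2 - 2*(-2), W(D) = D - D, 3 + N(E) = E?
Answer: 1/12 ≈ 0.083333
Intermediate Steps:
N(E) = -3 + E
W(D) = 0
z = 6 (z = 2 + 4 = 6)
d = 1/12 (d = -1/(4*(6 - 9)) = -1/4/(-3) = -1/4*(-1/3) = 1/12 ≈ 0.083333)
N(0)*W(-12) + d = (-3 + 0)*0 + 1/12 = -3*0 + 1/12 = 0 + 1/12 = 1/12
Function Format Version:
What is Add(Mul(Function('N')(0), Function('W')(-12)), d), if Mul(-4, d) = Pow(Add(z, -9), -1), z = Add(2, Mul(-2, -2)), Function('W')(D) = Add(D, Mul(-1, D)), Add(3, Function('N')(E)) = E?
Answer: Rational(1, 12) ≈ 0.083333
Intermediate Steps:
Function('N')(E) = Add(-3, E)
Function('W')(D) = 0
z = 6 (z = Add(2, 4) = 6)
d = Rational(1, 12) (d = Mul(Rational(-1, 4), Pow(Add(6, -9), -1)) = Mul(Rational(-1, 4), Pow(-3, -1)) = Mul(Rational(-1, 4), Rational(-1, 3)) = Rational(1, 12) ≈ 0.083333)
Add(Mul(Function('N')(0), Function('W')(-12)), d) = Add(Mul(Add(-3, 0), 0), Rational(1, 12)) = Add(Mul(-3, 0), Rational(1, 12)) = Add(0, Rational(1, 12)) = Rational(1, 12)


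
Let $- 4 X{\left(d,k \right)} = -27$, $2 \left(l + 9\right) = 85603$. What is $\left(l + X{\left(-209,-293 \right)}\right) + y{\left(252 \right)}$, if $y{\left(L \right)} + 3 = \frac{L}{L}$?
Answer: $\frac{171189}{4} \approx 42797.0$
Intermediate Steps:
$l = \frac{85585}{2}$ ($l = -9 + \frac{1}{2} \cdot 85603 = -9 + \frac{85603}{2} = \frac{85585}{2} \approx 42793.0$)
$X{\left(d,k \right)} = \frac{27}{4}$ ($X{\left(d,k \right)} = \left(- \frac{1}{4}\right) \left(-27\right) = \frac{27}{4}$)
$y{\left(L \right)} = -2$ ($y{\left(L \right)} = -3 + \frac{L}{L} = -3 + 1 = -2$)
$\left(l + X{\left(-209,-293 \right)}\right) + y{\left(252 \right)} = \left(\frac{85585}{2} + \frac{27}{4}\right) - 2 = \frac{171197}{4} - 2 = \frac{171189}{4}$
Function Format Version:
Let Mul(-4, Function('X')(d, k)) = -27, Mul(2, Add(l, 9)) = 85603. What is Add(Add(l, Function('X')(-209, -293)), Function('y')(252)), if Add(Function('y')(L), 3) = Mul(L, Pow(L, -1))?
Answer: Rational(171189, 4) ≈ 42797.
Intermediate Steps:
l = Rational(85585, 2) (l = Add(-9, Mul(Rational(1, 2), 85603)) = Add(-9, Rational(85603, 2)) = Rational(85585, 2) ≈ 42793.)
Function('X')(d, k) = Rational(27, 4) (Function('X')(d, k) = Mul(Rational(-1, 4), -27) = Rational(27, 4))
Function('y')(L) = -2 (Function('y')(L) = Add(-3, Mul(L, Pow(L, -1))) = Add(-3, 1) = -2)
Add(Add(l, Function('X')(-209, -293)), Function('y')(252)) = Add(Add(Rational(85585, 2), Rational(27, 4)), -2) = Add(Rational(171197, 4), -2) = Rational(171189, 4)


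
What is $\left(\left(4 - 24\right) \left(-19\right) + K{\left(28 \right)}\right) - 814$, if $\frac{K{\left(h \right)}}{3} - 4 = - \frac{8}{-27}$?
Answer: $- \frac{3790}{9} \approx -421.11$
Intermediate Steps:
$K{\left(h \right)} = \frac{116}{9}$ ($K{\left(h \right)} = 12 + 3 \left(- \frac{8}{-27}\right) = 12 + 3 \left(\left(-8\right) \left(- \frac{1}{27}\right)\right) = 12 + 3 \cdot \frac{8}{27} = 12 + \frac{8}{9} = \frac{116}{9}$)
$\left(\left(4 - 24\right) \left(-19\right) + K{\left(28 \right)}\right) - 814 = \left(\left(4 - 24\right) \left(-19\right) + \frac{116}{9}\right) - 814 = \left(\left(-20\right) \left(-19\right) + \frac{116}{9}\right) - 814 = \left(380 + \frac{116}{9}\right) - 814 = \frac{3536}{9} - 814 = - \frac{3790}{9}$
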